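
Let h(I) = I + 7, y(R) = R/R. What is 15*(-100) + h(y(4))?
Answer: -1492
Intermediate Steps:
y(R) = 1
h(I) = 7 + I
15*(-100) + h(y(4)) = 15*(-100) + (7 + 1) = -1500 + 8 = -1492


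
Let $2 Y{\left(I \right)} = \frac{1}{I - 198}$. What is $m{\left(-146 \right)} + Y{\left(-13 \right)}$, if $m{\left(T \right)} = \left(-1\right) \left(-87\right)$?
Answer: $\frac{36713}{422} \approx 86.998$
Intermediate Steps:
$m{\left(T \right)} = 87$
$Y{\left(I \right)} = \frac{1}{2 \left(-198 + I\right)}$ ($Y{\left(I \right)} = \frac{1}{2 \left(I - 198\right)} = \frac{1}{2 \left(-198 + I\right)}$)
$m{\left(-146 \right)} + Y{\left(-13 \right)} = 87 + \frac{1}{2 \left(-198 - 13\right)} = 87 + \frac{1}{2 \left(-211\right)} = 87 + \frac{1}{2} \left(- \frac{1}{211}\right) = 87 - \frac{1}{422} = \frac{36713}{422}$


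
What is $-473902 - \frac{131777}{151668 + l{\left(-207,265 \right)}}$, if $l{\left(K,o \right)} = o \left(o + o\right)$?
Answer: $- \frac{138435436213}{292118} \approx -4.739 \cdot 10^{5}$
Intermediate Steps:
$l{\left(K,o \right)} = 2 o^{2}$ ($l{\left(K,o \right)} = o 2 o = 2 o^{2}$)
$-473902 - \frac{131777}{151668 + l{\left(-207,265 \right)}} = -473902 - \frac{131777}{151668 + 2 \cdot 265^{2}} = -473902 - \frac{131777}{151668 + 2 \cdot 70225} = -473902 - \frac{131777}{151668 + 140450} = -473902 - \frac{131777}{292118} = - \frac{138435436213}{292118}$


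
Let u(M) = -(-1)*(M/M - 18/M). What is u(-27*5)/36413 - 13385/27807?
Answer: -187444804/389437035 ≈ -0.48132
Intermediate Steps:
u(M) = 1 - 18/M (u(M) = -(-1)*(1 - 18/M) = -(-1 + 18/M) = 1 - 18/M)
u(-27*5)/36413 - 13385/27807 = ((-18 - 27*5)/((-27*5)))/36413 - 13385/27807 = ((-18 - 135)/(-135))*(1/36413) - 13385*1/27807 = -1/135*(-153)*(1/36413) - 13385/27807 = (17/15)*(1/36413) - 13385/27807 = 17/546195 - 13385/27807 = -187444804/389437035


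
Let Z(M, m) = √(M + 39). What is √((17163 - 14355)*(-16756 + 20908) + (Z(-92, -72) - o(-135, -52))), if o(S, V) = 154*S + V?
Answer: √(11679658 + I*√53) ≈ 3417.6 + 0.e-3*I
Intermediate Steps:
Z(M, m) = √(39 + M)
o(S, V) = V + 154*S
√((17163 - 14355)*(-16756 + 20908) + (Z(-92, -72) - o(-135, -52))) = √((17163 - 14355)*(-16756 + 20908) + (√(39 - 92) - (-52 + 154*(-135)))) = √(2808*4152 + (√(-53) - (-52 - 20790))) = √(11658816 + (I*√53 - 1*(-20842))) = √(11658816 + (I*√53 + 20842)) = √(11658816 + (20842 + I*√53)) = √(11679658 + I*√53)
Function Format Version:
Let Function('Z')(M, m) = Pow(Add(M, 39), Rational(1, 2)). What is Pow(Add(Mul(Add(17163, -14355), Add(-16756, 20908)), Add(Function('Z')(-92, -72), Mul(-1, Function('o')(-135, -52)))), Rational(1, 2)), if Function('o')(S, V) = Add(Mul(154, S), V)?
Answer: Pow(Add(11679658, Mul(I, Pow(53, Rational(1, 2)))), Rational(1, 2)) ≈ Add(3417.6, Mul(0.e-3, I))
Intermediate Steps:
Function('Z')(M, m) = Pow(Add(39, M), Rational(1, 2))
Function('o')(S, V) = Add(V, Mul(154, S))
Pow(Add(Mul(Add(17163, -14355), Add(-16756, 20908)), Add(Function('Z')(-92, -72), Mul(-1, Function('o')(-135, -52)))), Rational(1, 2)) = Pow(Add(Mul(Add(17163, -14355), Add(-16756, 20908)), Add(Pow(Add(39, -92), Rational(1, 2)), Mul(-1, Add(-52, Mul(154, -135))))), Rational(1, 2)) = Pow(Add(Mul(2808, 4152), Add(Pow(-53, Rational(1, 2)), Mul(-1, Add(-52, -20790)))), Rational(1, 2)) = Pow(Add(11658816, Add(Mul(I, Pow(53, Rational(1, 2))), Mul(-1, -20842))), Rational(1, 2)) = Pow(Add(11658816, Add(Mul(I, Pow(53, Rational(1, 2))), 20842)), Rational(1, 2)) = Pow(Add(11658816, Add(20842, Mul(I, Pow(53, Rational(1, 2))))), Rational(1, 2)) = Pow(Add(11679658, Mul(I, Pow(53, Rational(1, 2)))), Rational(1, 2))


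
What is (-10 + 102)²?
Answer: 8464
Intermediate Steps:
(-10 + 102)² = 92² = 8464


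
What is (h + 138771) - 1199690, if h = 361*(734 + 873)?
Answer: -480792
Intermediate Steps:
h = 580127 (h = 361*1607 = 580127)
(h + 138771) - 1199690 = (580127 + 138771) - 1199690 = 718898 - 1199690 = -480792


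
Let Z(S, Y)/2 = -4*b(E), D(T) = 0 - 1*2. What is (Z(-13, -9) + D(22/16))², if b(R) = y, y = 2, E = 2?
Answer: 324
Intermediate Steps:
D(T) = -2 (D(T) = 0 - 2 = -2)
b(R) = 2
Z(S, Y) = -16 (Z(S, Y) = 2*(-4*2) = 2*(-8) = -16)
(Z(-13, -9) + D(22/16))² = (-16 - 2)² = (-18)² = 324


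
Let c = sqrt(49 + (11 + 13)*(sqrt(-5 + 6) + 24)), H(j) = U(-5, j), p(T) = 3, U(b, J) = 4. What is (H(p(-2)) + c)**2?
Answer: (4 + sqrt(649))**2 ≈ 868.80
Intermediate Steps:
H(j) = 4
c = sqrt(649) (c = sqrt(49 + 24*(sqrt(1) + 24)) = sqrt(49 + 24*(1 + 24)) = sqrt(49 + 24*25) = sqrt(49 + 600) = sqrt(649) ≈ 25.475)
(H(p(-2)) + c)**2 = (4 + sqrt(649))**2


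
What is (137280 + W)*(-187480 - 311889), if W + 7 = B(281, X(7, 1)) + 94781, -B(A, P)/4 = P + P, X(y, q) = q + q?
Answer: -115872584022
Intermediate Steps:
X(y, q) = 2*q
B(A, P) = -8*P (B(A, P) = -4*(P + P) = -8*P)
W = 94758 (W = -7 + (-16 + 94781) = -7 + 94765 = 94758)
(137280 + W)*(-187480 - 311889) = (137280 + 94758)*(-187480 - 311889) = 232038*(-499369) = -115872584022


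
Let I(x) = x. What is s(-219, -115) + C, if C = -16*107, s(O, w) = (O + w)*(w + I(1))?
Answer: 36364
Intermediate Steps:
s(O, w) = (1 + w)*(O + w) (s(O, w) = (O + w)*(w + 1) = (O + w)*(1 + w) = (1 + w)*(O + w))
C = -1712
s(-219, -115) + C = (-219 - 115 + (-115)² - 219*(-115)) - 1712 = (-219 - 115 + 13225 + 25185) - 1712 = 38076 - 1712 = 36364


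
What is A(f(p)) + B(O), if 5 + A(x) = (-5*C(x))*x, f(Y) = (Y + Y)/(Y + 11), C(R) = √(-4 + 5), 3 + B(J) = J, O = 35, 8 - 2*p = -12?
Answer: 467/21 ≈ 22.238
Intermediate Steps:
p = 10 (p = 4 - ½*(-12) = 4 + 6 = 10)
B(J) = -3 + J
C(R) = 1 (C(R) = √1 = 1)
f(Y) = 2*Y/(11 + Y) (f(Y) = (2*Y)/(11 + Y) = 2*Y/(11 + Y))
A(x) = -5 - 5*x (A(x) = -5 + (-5*1)*x = -5 - 5*x)
A(f(p)) + B(O) = (-5 - 10*10/(11 + 10)) + (-3 + 35) = (-5 - 10*10/21) + 32 = (-5 - 5*20/21) + 32 = (-5 - 100/21) + 32 = -205/21 + 32 = 467/21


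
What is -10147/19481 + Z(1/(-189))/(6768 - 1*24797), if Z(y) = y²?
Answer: -7715241032/14812319907 ≈ -0.52087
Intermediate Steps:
-10147/19481 + Z(1/(-189))/(6768 - 1*24797) = -10147/19481 + (1/(-189))²/(6768 - 1*24797) = -10147*1/19481 + (-1/189)²/(6768 - 24797) = -10147/19481 + (1/35721)/(-18029) = -10147/19481 + (1/35721)*(-1/18029) = -10147/19481 - 1/644013909 = -7715241032/14812319907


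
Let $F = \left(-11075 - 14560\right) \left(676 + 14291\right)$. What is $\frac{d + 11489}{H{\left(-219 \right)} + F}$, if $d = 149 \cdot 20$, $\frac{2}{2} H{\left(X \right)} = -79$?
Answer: $- \frac{14469}{383679124} \approx -3.7711 \cdot 10^{-5}$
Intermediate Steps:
$F = -383679045$ ($F = \left(-25635\right) 14967 = -383679045$)
$H{\left(X \right)} = -79$
$d = 2980$
$\frac{d + 11489}{H{\left(-219 \right)} + F} = \frac{2980 + 11489}{-79 - 383679045} = \frac{14469}{-383679124} = 14469 \left(- \frac{1}{383679124}\right) = - \frac{14469}{383679124}$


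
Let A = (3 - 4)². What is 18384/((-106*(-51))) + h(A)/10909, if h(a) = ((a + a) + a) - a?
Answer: 33426978/9829009 ≈ 3.4008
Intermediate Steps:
A = 1 (A = (-1)² = 1)
h(a) = 2*a (h(a) = (2*a + a) - a = 3*a - a = 2*a)
18384/((-106*(-51))) + h(A)/10909 = 18384/((-106*(-51))) + (2*1)/10909 = 18384/5406 + 2*(1/10909) = 18384*(1/5406) + 2/10909 = 3064/901 + 2/10909 = 33426978/9829009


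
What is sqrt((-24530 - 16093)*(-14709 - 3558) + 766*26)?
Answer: sqrt(742080257) ≈ 27241.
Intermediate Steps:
sqrt((-24530 - 16093)*(-14709 - 3558) + 766*26) = sqrt(-40623*(-18267) + 19916) = sqrt(742060341 + 19916) = sqrt(742080257)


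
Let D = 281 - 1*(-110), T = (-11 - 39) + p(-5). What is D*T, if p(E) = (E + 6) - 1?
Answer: -19550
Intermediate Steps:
p(E) = 5 + E (p(E) = (6 + E) - 1 = 5 + E)
T = -50 (T = (-11 - 39) + (5 - 5) = -50 + 0 = -50)
D = 391 (D = 281 + 110 = 391)
D*T = 391*(-50) = -19550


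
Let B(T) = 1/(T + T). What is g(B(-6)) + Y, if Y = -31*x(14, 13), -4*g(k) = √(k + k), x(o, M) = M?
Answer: -403 - I*√6/24 ≈ -403.0 - 0.10206*I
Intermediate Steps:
B(T) = 1/(2*T)
g(k) = -√2*√k/4 (g(k) = -√(k + k)/4 = -√2*√k/4)
Y = -403 (Y = -31*13 = -403)
g(B(-6)) + Y = -√2*√((½)/(-6))/4 - 403 = -√2*√((½)*(-⅙))/4 - 403 = -√2*√(-1/12)/4 - 403 = -√2*I*√3/6/4 - 403 = -I*√6/24 - 403 = -403 - I*√6/24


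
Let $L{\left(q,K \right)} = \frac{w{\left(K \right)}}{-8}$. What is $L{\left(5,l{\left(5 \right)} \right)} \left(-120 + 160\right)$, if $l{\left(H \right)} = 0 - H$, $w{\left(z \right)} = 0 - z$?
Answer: $-25$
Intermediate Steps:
$w{\left(z \right)} = - z$
$l{\left(H \right)} = - H$
$L{\left(q,K \right)} = \frac{K}{8}$ ($L{\left(q,K \right)} = \frac{\left(-1\right) K}{-8} = - K \left(- \frac{1}{8}\right) = \frac{K}{8}$)
$L{\left(5,l{\left(5 \right)} \right)} \left(-120 + 160\right) = \frac{\left(-1\right) 5}{8} \left(-120 + 160\right) = \frac{1}{8} \left(-5\right) 40 = \left(- \frac{5}{8}\right) 40 = -25$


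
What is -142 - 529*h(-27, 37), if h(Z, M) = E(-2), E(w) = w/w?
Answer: -671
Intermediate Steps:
E(w) = 1
h(Z, M) = 1
-142 - 529*h(-27, 37) = -142 - 529*1 = -142 - 529 = -671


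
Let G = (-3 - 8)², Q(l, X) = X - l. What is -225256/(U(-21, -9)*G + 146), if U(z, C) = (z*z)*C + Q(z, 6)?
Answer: 56314/119209 ≈ 0.47240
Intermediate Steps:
U(z, C) = 6 - z + C*z² (U(z, C) = (z*z)*C + (6 - z) = z²*C + (6 - z) = C*z² + (6 - z) = 6 - z + C*z²)
G = 121 (G = (-11)² = 121)
-225256/(U(-21, -9)*G + 146) = -225256/((6 - 1*(-21) - 9*(-21)²)*121 + 146) = -225256/((6 + 21 - 9*441)*121 + 146) = -225256/((6 + 21 - 3969)*121 + 146) = -225256/(-3942*121 + 146) = -225256/(-476982 + 146) = -225256/(-476836) = -225256*(-1/476836) = 56314/119209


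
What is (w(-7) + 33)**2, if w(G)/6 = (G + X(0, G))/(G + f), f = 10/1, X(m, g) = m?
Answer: 361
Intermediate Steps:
f = 10 (f = 10*1 = 10)
w(G) = 6*G/(10 + G) (w(G) = 6*((G + 0)/(G + 10)) = 6*(G/(10 + G)) = 6*G/(10 + G))
(w(-7) + 33)**2 = (6*(-7)/(10 - 7) + 33)**2 = (6*(-7)/3 + 33)**2 = (6*(-7)*(1/3) + 33)**2 = (-14 + 33)**2 = 19**2 = 361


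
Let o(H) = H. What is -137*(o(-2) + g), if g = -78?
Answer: 10960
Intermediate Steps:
-137*(o(-2) + g) = -137*(-2 - 78) = -137*(-80) = 10960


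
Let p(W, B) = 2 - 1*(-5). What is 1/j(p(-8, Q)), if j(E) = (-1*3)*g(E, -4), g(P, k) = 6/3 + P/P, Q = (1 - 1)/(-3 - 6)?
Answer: -1/9 ≈ -0.11111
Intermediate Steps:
Q = 0 (Q = 0/(-9) = 0*(-1/9) = 0)
p(W, B) = 7 (p(W, B) = 2 + 5 = 7)
g(P, k) = 3 (g(P, k) = 6*(1/3) + 1 = 2 + 1 = 3)
j(E) = -9 (j(E) = -1*3*3 = -3*3 = -9)
1/j(p(-8, Q)) = 1/(-9) = -1/9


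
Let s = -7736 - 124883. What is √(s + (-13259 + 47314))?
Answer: 2*I*√24641 ≈ 313.95*I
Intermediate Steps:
s = -132619
√(s + (-13259 + 47314)) = √(-132619 + (-13259 + 47314)) = √(-132619 + 34055) = √(-98564) = 2*I*√24641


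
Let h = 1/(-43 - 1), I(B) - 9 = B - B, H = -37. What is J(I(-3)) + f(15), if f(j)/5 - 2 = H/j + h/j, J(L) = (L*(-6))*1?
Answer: -2479/44 ≈ -56.341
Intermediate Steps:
I(B) = 9 (I(B) = 9 + (B - B) = 9 + 0 = 9)
J(L) = -6*L (J(L) = -6*L*1 = -6*L)
h = -1/44 (h = 1/(-44) = -1/44 ≈ -0.022727)
f(j) = 10 - 8145/(44*j) (f(j) = 10 + 5*(-37/j - 1/(44*j)) = 10 + 5*(-1629/(44*j)) = 10 - 8145/(44*j))
J(I(-3)) + f(15) = -6*9 + (10 - 8145/44/15) = -54 + (10 - 8145/44*1/15) = -54 + (10 - 543/44) = -54 - 103/44 = -2479/44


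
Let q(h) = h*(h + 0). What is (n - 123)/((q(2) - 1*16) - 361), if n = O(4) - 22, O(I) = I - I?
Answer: 145/373 ≈ 0.38874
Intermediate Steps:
O(I) = 0
q(h) = h² (q(h) = h*h = h²)
n = -22 (n = 0 - 22 = -22)
(n - 123)/((q(2) - 1*16) - 361) = (-22 - 123)/((2² - 1*16) - 361) = -145/((4 - 16) - 361) = -145/(-12 - 361) = -145/(-373) = -145*(-1/373) = 145/373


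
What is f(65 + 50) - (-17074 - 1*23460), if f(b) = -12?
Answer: 40522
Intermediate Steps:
f(65 + 50) - (-17074 - 1*23460) = -12 - (-17074 - 1*23460) = -12 - (-17074 - 23460) = -12 - 1*(-40534) = -12 + 40534 = 40522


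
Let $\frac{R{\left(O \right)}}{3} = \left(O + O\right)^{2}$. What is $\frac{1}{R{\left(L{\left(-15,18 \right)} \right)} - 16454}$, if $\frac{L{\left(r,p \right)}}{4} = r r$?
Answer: $\frac{1}{9703546} \approx 1.0306 \cdot 10^{-7}$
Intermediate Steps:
$L{\left(r,p \right)} = 4 r^{2}$ ($L{\left(r,p \right)} = 4 r r = 4 r^{2}$)
$R{\left(O \right)} = 12 O^{2}$ ($R{\left(O \right)} = 3 \left(O + O\right)^{2} = 3 \left(2 O\right)^{2} = 3 \cdot 4 O^{2} = 12 O^{2}$)
$\frac{1}{R{\left(L{\left(-15,18 \right)} \right)} - 16454} = \frac{1}{12 \left(4 \left(-15\right)^{2}\right)^{2} - 16454} = \frac{1}{12 \left(4 \cdot 225\right)^{2} - 16454} = \frac{1}{12 \cdot 900^{2} - 16454} = \frac{1}{12 \cdot 810000 - 16454} = \frac{1}{9720000 - 16454} = \frac{1}{9703546}$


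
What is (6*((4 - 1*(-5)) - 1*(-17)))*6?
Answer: 936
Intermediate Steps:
(6*((4 - 1*(-5)) - 1*(-17)))*6 = (6*((4 + 5) + 17))*6 = (6*(9 + 17))*6 = (6*26)*6 = 156*6 = 936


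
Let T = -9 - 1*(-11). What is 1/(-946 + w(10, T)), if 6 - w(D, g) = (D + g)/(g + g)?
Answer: -1/943 ≈ -0.0010604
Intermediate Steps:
T = 2 (T = -9 + 11 = 2)
w(D, g) = 6 - (D + g)/(2*g) (w(D, g) = 6 - (D + g)/(g + g) = 6 - (D + g)/(2*g))
1/(-946 + w(10, T)) = 1/(-946 + (½)*(-1*10 + 11*2)/2) = 1/(-946 + (½)*(½)*(-10 + 22)) = 1/(-946 + (½)*(½)*12) = 1/(-946 + 3) = 1/(-943) = -1/943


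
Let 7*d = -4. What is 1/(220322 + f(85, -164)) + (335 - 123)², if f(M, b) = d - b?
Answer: 69366479719/1543398 ≈ 44944.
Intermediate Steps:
d = -4/7 (d = (⅐)*(-4) = -4/7 ≈ -0.57143)
f(M, b) = -4/7 - b
1/(220322 + f(85, -164)) + (335 - 123)² = 1/(220322 + (-4/7 - 1*(-164))) + (335 - 123)² = 1/(220322 + (-4/7 + 164)) + 212² = 1/(220322 + 1144/7) + 44944 = 1/(1543398/7) + 44944 = 7/1543398 + 44944 = 69366479719/1543398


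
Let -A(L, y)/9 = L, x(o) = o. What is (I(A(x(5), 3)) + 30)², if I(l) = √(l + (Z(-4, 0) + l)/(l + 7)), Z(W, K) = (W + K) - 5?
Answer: 16272/19 + 360*I*√437/19 ≈ 856.42 + 396.09*I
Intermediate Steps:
Z(W, K) = -5 + K + W (Z(W, K) = (K + W) - 5 = -5 + K + W)
A(L, y) = -9*L
I(l) = √(l + (-9 + l)/(7 + l)) (I(l) = √(l + ((-5 + 0 - 4) + l)/(l + 7)) = √(l + (-9 + l)/(7 + l)))
(I(A(x(5), 3)) + 30)² = (√((-9 - 9*5 + (-9*5)*(7 - 9*5))/(7 - 9*5)) + 30)² = (√((-9 - 45 - 45*(7 - 45))/(7 - 45)) + 30)² = (√((-9 - 45 - 45*(-38))/(-38)) + 30)² = (√(-(-9 - 45 + 1710)/38) + 30)² = (√(-1/38*1656) + 30)² = (√(-828/19) + 30)² = (6*I*√437/19 + 30)² = (30 + 6*I*√437/19)²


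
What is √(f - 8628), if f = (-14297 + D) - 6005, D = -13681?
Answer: I*√42611 ≈ 206.42*I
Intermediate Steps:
f = -33983 (f = (-14297 - 13681) - 6005 = -27978 - 6005 = -33983)
√(f - 8628) = √(-33983 - 8628) = √(-42611) = I*√42611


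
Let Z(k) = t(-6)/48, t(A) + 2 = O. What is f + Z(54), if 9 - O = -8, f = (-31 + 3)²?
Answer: 12549/16 ≈ 784.31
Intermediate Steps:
f = 784 (f = (-28)² = 784)
O = 17 (O = 9 - 1*(-8) = 9 + 8 = 17)
t(A) = 15 (t(A) = -2 + 17 = 15)
Z(k) = 5/16 (Z(k) = 15/48 = 15*(1/48) = 5/16)
f + Z(54) = 784 + 5/16 = 12549/16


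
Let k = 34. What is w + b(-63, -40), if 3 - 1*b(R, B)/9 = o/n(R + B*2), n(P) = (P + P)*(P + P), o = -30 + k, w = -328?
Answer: -6155158/20449 ≈ -301.00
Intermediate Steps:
o = 4 (o = -30 + 34 = 4)
n(P) = 4*P**2 (n(P) = (2*P)*(2*P) = 4*P**2)
b(R, B) = 27 - 9/(R + 2*B)**2 (b(R, B) = 27 - 36/(4*(R + B*2)**2) = 27 - 36/(4*(R + 2*B)**2) = 27 - 36*1/(4*(R + 2*B)**2) = 27 - 9/(R + 2*B)**2)
w + b(-63, -40) = -328 + (27 - 9/(-63 + 2*(-40))**2) = -328 + (27 - 9/(-63 - 80)**2) = -328 + (27 - 9/(-143)**2) = -328 + (27 - 9*1/20449) = -328 + (27 - 9/20449) = -328 + 552114/20449 = -6155158/20449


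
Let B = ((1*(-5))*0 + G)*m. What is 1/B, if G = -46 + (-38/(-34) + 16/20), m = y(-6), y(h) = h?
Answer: 85/22482 ≈ 0.0037808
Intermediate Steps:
m = -6
G = -3747/85 (G = -46 + (-38*(-1/34) + 16*(1/20)) = -46 + (19/17 + ⅘) = -46 + 163/85 = -3747/85 ≈ -44.082)
B = 22482/85 (B = ((1*(-5))*0 - 3747/85)*(-6) = (-5*0 - 3747/85)*(-6) = (0 - 3747/85)*(-6) = -3747/85*(-6) = 22482/85 ≈ 264.49)
1/B = 1/(22482/85) = 85/22482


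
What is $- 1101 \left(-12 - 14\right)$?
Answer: $28626$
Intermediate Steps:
$- 1101 \left(-12 - 14\right) = \left(-1101\right) \left(-26\right) = 28626$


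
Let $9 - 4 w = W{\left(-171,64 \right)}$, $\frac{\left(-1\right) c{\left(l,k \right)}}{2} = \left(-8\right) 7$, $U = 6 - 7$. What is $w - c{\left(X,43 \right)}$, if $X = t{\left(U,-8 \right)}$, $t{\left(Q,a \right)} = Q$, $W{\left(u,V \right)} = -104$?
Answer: $- \frac{335}{4} \approx -83.75$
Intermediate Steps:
$U = -1$ ($U = 6 - 7 = -1$)
$X = -1$
$c{\left(l,k \right)} = 112$ ($c{\left(l,k \right)} = - 2 \left(\left(-8\right) 7\right) = \left(-2\right) \left(-56\right) = 112$)
$w = \frac{113}{4}$ ($w = \frac{9}{4} - -26 = \frac{9}{4} + 26 = \frac{113}{4} \approx 28.25$)
$w - c{\left(X,43 \right)} = \frac{113}{4} - 112 = - \frac{335}{4}$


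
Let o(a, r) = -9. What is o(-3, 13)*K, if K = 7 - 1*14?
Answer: 63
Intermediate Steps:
K = -7 (K = 7 - 14 = -7)
o(-3, 13)*K = -9*(-7) = 63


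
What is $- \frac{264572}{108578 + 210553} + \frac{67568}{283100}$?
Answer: $- \frac{13334322448}{22586496525} \approx -0.59037$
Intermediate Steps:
$- \frac{264572}{108578 + 210553} + \frac{67568}{283100} = - \frac{264572}{319131} + 67568 \cdot \frac{1}{283100} = \left(-264572\right) \frac{1}{319131} + \frac{16892}{70775} = - \frac{264572}{319131} + \frac{16892}{70775} = - \frac{13334322448}{22586496525}$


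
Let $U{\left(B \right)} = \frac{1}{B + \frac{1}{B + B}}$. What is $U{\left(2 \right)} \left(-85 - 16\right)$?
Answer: $- \frac{404}{9} \approx -44.889$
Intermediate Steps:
$U{\left(B \right)} = \frac{1}{B + \frac{1}{2 B}}$
$U{\left(2 \right)} \left(-85 - 16\right) = 2 \cdot 2 \frac{1}{1 + 2 \cdot 2^{2}} \left(-85 - 16\right) = 2 \cdot 2 \frac{1}{1 + 2 \cdot 4} \left(-101\right) = 2 \cdot 2 \frac{1}{1 + 8} \left(-101\right) = 2 \cdot 2 \cdot \frac{1}{9} \left(-101\right) = \frac{4}{9} \left(-101\right) = - \frac{404}{9}$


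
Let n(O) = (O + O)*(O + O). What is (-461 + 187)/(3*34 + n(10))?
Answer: -137/251 ≈ -0.54582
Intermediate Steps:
n(O) = 4*O² (n(O) = (2*O)*(2*O) = 4*O²)
(-461 + 187)/(3*34 + n(10)) = (-461 + 187)/(3*34 + 4*10²) = -274/(102 + 4*100) = -274/(102 + 400) = -274/502 = -274*1/502 = -137/251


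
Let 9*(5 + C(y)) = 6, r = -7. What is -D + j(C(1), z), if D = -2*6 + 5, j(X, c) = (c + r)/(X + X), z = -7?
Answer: 112/13 ≈ 8.6154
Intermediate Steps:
C(y) = -13/3 (C(y) = -5 + (⅑)*6 = -5 + ⅔ = -13/3)
j(X, c) = (-7 + c)/(2*X) (j(X, c) = (c - 7)/(X + X) = (-7 + c)/((2*X)) = (-7 + c)*(1/(2*X)) = (-7 + c)/(2*X))
D = -7 (D = -12 + 5 = -7)
-D + j(C(1), z) = -1*(-7) + (-7 - 7)/(2*(-13/3)) = 7 + (½)*(-3/13)*(-14) = 7 + 21/13 = 112/13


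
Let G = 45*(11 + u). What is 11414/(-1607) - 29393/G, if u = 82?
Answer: -95002141/6725295 ≈ -14.126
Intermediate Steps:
G = 4185 (G = 45*(11 + 82) = 45*93 = 4185)
11414/(-1607) - 29393/G = 11414/(-1607) - 29393/4185 = 11414*(-1/1607) - 29393*1/4185 = -11414/1607 - 29393/4185 = -95002141/6725295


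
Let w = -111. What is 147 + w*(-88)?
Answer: 9915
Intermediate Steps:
147 + w*(-88) = 147 - 111*(-88) = 147 + 9768 = 9915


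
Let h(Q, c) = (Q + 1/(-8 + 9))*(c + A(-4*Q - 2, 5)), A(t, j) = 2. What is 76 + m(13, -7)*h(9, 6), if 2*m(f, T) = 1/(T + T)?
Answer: 512/7 ≈ 73.143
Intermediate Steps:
h(Q, c) = (1 + Q)*(2 + c) (h(Q, c) = (Q + 1/(-8 + 9))*(c + 2) = (Q + 1/1)*(2 + c) = (Q + 1)*(2 + c) = (1 + Q)*(2 + c))
m(f, T) = 1/(4*T) (m(f, T) = 1/(2*(T + T)) = 1/(2*((2*T))) = (1/(2*T))/2 = 1/(4*T))
76 + m(13, -7)*h(9, 6) = 76 + ((1/4)/(-7))*(2 + 6 + 2*9 + 9*6) = 76 + ((1/4)*(-1/7))*(2 + 6 + 18 + 54) = 76 - 1/28*80 = 76 - 20/7 = 512/7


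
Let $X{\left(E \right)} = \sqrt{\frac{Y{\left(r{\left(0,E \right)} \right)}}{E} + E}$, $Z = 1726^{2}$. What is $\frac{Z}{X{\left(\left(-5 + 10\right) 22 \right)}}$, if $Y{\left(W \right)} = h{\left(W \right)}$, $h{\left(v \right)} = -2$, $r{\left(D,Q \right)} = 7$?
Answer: $\frac{2979076 \sqrt{332695}}{6049} \approx 2.8407 \cdot 10^{5}$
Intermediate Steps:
$Z = 2979076$
$Y{\left(W \right)} = -2$
$X{\left(E \right)} = \sqrt{E - \frac{2}{E}}$ ($X{\left(E \right)} = \sqrt{- \frac{2}{E} + E} = \sqrt{E - \frac{2}{E}}$)
$\frac{Z}{X{\left(\left(-5 + 10\right) 22 \right)}} = \frac{2979076}{\sqrt{\left(-5 + 10\right) 22 - \frac{2}{\left(-5 + 10\right) 22}}} = \frac{2979076}{\sqrt{5 \cdot 22 - \frac{2}{5 \cdot 22}}} = \frac{2979076}{\sqrt{110 - \frac{2}{110}}} = \frac{2979076}{\sqrt{110 - \frac{1}{55}}} = \frac{2979076}{\sqrt{\frac{6049}{55}}} = \frac{2979076}{\frac{1}{55} \sqrt{332695}} = 2979076 \frac{\sqrt{332695}}{6049} = \frac{2979076 \sqrt{332695}}{6049}$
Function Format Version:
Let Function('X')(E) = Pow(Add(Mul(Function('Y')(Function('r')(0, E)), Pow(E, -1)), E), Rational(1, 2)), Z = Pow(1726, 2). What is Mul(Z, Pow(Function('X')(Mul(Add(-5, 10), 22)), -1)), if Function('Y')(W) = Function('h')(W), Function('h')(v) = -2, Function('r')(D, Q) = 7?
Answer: Mul(Rational(2979076, 6049), Pow(332695, Rational(1, 2))) ≈ 2.8407e+5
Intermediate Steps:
Z = 2979076
Function('Y')(W) = -2
Function('X')(E) = Pow(Add(E, Mul(-2, Pow(E, -1))), Rational(1, 2)) (Function('X')(E) = Pow(Add(Mul(-2, Pow(E, -1)), E), Rational(1, 2)) = Pow(Add(E, Mul(-2, Pow(E, -1))), Rational(1, 2)))
Mul(Z, Pow(Function('X')(Mul(Add(-5, 10), 22)), -1)) = Mul(2979076, Pow(Pow(Add(Mul(Add(-5, 10), 22), Mul(-2, Pow(Mul(Add(-5, 10), 22), -1))), Rational(1, 2)), -1)) = Mul(2979076, Pow(Pow(Add(Mul(5, 22), Mul(-2, Pow(Mul(5, 22), -1))), Rational(1, 2)), -1)) = Mul(2979076, Pow(Pow(Add(110, Mul(-2, Pow(110, -1))), Rational(1, 2)), -1)) = Mul(2979076, Pow(Pow(Add(110, Mul(-2, Rational(1, 110))), Rational(1, 2)), -1)) = Mul(2979076, Pow(Pow(Add(110, Rational(-1, 55)), Rational(1, 2)), -1)) = Mul(2979076, Pow(Pow(Rational(6049, 55), Rational(1, 2)), -1)) = Mul(2979076, Pow(Mul(Rational(1, 55), Pow(332695, Rational(1, 2))), -1)) = Mul(2979076, Mul(Rational(1, 6049), Pow(332695, Rational(1, 2)))) = Mul(Rational(2979076, 6049), Pow(332695, Rational(1, 2)))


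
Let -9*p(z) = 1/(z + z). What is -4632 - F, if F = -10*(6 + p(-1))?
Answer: -41143/9 ≈ -4571.4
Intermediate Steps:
p(z) = -1/(18*z) (p(z) = -1/(9*(z + z)) = -1/(2*z)/9 = -1/(18*z))
F = -545/9 (F = -10*(6 - 1/18/(-1)) = -10*(6 - 1/18*(-1)) = -10*(6 + 1/18) = -10*109/18 = -545/9 ≈ -60.556)
-4632 - F = -4632 - 1*(-545/9) = -4632 + 545/9 = -41143/9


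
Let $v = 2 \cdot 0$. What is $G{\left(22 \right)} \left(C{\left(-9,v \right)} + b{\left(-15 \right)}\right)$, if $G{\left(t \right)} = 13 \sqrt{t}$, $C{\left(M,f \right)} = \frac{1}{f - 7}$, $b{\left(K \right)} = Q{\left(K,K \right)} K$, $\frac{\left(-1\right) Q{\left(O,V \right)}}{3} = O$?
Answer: $- \frac{61438 \sqrt{22}}{7} \approx -41167.0$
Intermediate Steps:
$v = 0$
$Q{\left(O,V \right)} = - 3 O$
$b{\left(K \right)} = - 3 K^{2}$ ($b{\left(K \right)} = - 3 K K = - 3 K^{2}$)
$C{\left(M,f \right)} = \frac{1}{-7 + f}$
$G{\left(22 \right)} \left(C{\left(-9,v \right)} + b{\left(-15 \right)}\right) = 13 \sqrt{22} \left(\frac{1}{-7 + 0} - 3 \left(-15\right)^{2}\right) = 13 \sqrt{22} \left(\frac{1}{-7} - 675\right) = 13 \sqrt{22} \left(- \frac{1}{7} - 675\right) = 13 \sqrt{22} \left(- \frac{4726}{7}\right) = - \frac{61438 \sqrt{22}}{7}$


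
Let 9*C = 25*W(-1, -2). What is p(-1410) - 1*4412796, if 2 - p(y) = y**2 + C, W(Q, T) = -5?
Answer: -57607921/9 ≈ -6.4009e+6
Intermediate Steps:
C = -125/9 (C = (25*(-5))/9 = (1/9)*(-125) = -125/9 ≈ -13.889)
p(y) = 143/9 - y**2 (p(y) = 2 - (y**2 - 125/9) = 2 - (-125/9 + y**2) = 2 + (125/9 - y**2) = 143/9 - y**2)
p(-1410) - 1*4412796 = (143/9 - 1*(-1410)**2) - 1*4412796 = (143/9 - 1*1988100) - 4412796 = (143/9 - 1988100) - 4412796 = -17892757/9 - 4412796 = -57607921/9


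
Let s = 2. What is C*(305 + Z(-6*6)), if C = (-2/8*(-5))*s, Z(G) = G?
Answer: 1345/2 ≈ 672.50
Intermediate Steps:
C = 5/2 (C = (-2/8*(-5))*2 = (-2*1/8*(-5))*2 = -1/4*(-5)*2 = (5/4)*2 = 5/2 ≈ 2.5000)
C*(305 + Z(-6*6)) = 5*(305 - 6*6)/2 = 5*(305 - 36)/2 = (5/2)*269 = 1345/2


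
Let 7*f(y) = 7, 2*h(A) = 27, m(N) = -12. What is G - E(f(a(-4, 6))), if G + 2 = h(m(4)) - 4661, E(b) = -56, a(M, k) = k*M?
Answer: -9187/2 ≈ -4593.5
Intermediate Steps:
h(A) = 27/2 (h(A) = (½)*27 = 27/2)
a(M, k) = M*k
f(y) = 1 (f(y) = (⅐)*7 = 1)
G = -9299/2 (G = -2 + (27/2 - 4661) = -2 - 9295/2 = -9299/2 ≈ -4649.5)
G - E(f(a(-4, 6))) = -9299/2 - 1*(-56) = -9299/2 + 56 = -9187/2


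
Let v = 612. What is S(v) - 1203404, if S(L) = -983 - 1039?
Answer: -1205426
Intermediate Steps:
S(L) = -2022
S(v) - 1203404 = -2022 - 1203404 = -1205426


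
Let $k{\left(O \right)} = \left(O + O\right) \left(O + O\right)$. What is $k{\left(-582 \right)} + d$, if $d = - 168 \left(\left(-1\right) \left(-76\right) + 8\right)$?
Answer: $1340784$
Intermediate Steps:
$k{\left(O \right)} = 4 O^{2}$ ($k{\left(O \right)} = 2 O 2 O = 4 O^{2}$)
$d = -14112$ ($d = - 168 \left(76 + 8\right) = \left(-168\right) 84 = -14112$)
$k{\left(-582 \right)} + d = 4 \left(-582\right)^{2} - 14112 = 4 \cdot 338724 - 14112 = 1354896 - 14112 = 1340784$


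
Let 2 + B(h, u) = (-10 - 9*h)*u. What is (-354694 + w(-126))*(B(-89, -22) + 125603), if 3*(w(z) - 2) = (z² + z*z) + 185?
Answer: -111676407661/3 ≈ -3.7225e+10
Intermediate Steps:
B(h, u) = -2 + u*(-10 - 9*h) (B(h, u) = -2 + (-10 - 9*h)*u = -2 + u*(-10 - 9*h))
w(z) = 191/3 + 2*z²/3 (w(z) = 2 + ((z² + z*z) + 185)/3 = 2 + ((z² + z²) + 185)/3 = 2 + (2*z² + 185)/3 = 2 + (185 + 2*z²)/3 = 2 + (185/3 + 2*z²/3) = 191/3 + 2*z²/3)
(-354694 + w(-126))*(B(-89, -22) + 125603) = (-354694 + (191/3 + (⅔)*(-126)²))*((-2 - 10*(-22) - 9*(-89)*(-22)) + 125603) = (-354694 + (191/3 + (⅔)*15876))*((-2 + 220 - 17622) + 125603) = (-354694 + (191/3 + 10584))*(-17404 + 125603) = (-354694 + 31943/3)*108199 = -1032139/3*108199 = -111676407661/3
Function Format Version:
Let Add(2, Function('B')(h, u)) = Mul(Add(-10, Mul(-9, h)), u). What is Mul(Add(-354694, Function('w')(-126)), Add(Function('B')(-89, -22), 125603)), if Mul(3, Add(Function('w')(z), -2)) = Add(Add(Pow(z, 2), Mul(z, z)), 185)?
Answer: Rational(-111676407661, 3) ≈ -3.7225e+10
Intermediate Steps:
Function('B')(h, u) = Add(-2, Mul(u, Add(-10, Mul(-9, h)))) (Function('B')(h, u) = Add(-2, Mul(Add(-10, Mul(-9, h)), u)) = Add(-2, Mul(u, Add(-10, Mul(-9, h)))))
Function('w')(z) = Add(Rational(191, 3), Mul(Rational(2, 3), Pow(z, 2))) (Function('w')(z) = Add(2, Mul(Rational(1, 3), Add(Add(Pow(z, 2), Mul(z, z)), 185))) = Add(2, Mul(Rational(1, 3), Add(Add(Pow(z, 2), Pow(z, 2)), 185))) = Add(2, Mul(Rational(1, 3), Add(Mul(2, Pow(z, 2)), 185))) = Add(2, Mul(Rational(1, 3), Add(185, Mul(2, Pow(z, 2))))) = Add(2, Add(Rational(185, 3), Mul(Rational(2, 3), Pow(z, 2)))) = Add(Rational(191, 3), Mul(Rational(2, 3), Pow(z, 2))))
Mul(Add(-354694, Function('w')(-126)), Add(Function('B')(-89, -22), 125603)) = Mul(Add(-354694, Add(Rational(191, 3), Mul(Rational(2, 3), Pow(-126, 2)))), Add(Add(-2, Mul(-10, -22), Mul(-9, -89, -22)), 125603)) = Mul(Add(-354694, Add(Rational(191, 3), Mul(Rational(2, 3), 15876))), Add(Add(-2, 220, -17622), 125603)) = Mul(Add(-354694, Add(Rational(191, 3), 10584)), Add(-17404, 125603)) = Mul(Add(-354694, Rational(31943, 3)), 108199) = Mul(Rational(-1032139, 3), 108199) = Rational(-111676407661, 3)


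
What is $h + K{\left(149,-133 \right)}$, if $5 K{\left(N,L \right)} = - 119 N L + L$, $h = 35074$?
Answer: $506692$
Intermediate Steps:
$K{\left(N,L \right)} = \frac{L}{5} - \frac{119 L N}{5}$ ($K{\left(N,L \right)} = \frac{- 119 N L + L}{5} = \frac{- 119 L N + L}{5} = \frac{L - 119 L N}{5} = \frac{L}{5} - \frac{119 L N}{5}$)
$h + K{\left(149,-133 \right)} = 35074 + \frac{1}{5} \left(-133\right) \left(1 - 17731\right) = 35074 + \frac{1}{5} \left(-133\right) \left(-17730\right) = 35074 + 471618 = 506692$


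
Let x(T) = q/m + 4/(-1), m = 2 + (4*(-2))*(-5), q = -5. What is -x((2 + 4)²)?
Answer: 173/42 ≈ 4.1190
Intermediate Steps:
m = 42 (m = 2 - 8*(-5) = 2 + 40 = 42)
x(T) = -173/42 (x(T) = -5/42 + 4/(-1) = -5*1/42 + 4*(-1) = -5/42 - 4 = -173/42)
-x((2 + 4)²) = -1*(-173/42) = 173/42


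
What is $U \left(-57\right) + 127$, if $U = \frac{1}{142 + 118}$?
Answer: $\frac{32963}{260} \approx 126.78$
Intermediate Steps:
$U = \frac{1}{260} \approx 0.0038462$
$U \left(-57\right) + 127 = \frac{1}{260} \left(-57\right) + 127 = - \frac{57}{260} + 127 = \frac{32963}{260}$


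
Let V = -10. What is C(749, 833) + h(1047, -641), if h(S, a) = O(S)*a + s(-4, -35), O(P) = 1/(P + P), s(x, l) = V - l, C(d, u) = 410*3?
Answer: 2627329/2094 ≈ 1254.7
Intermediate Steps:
C(d, u) = 1230
s(x, l) = -10 - l
O(P) = 1/(2*P)
h(S, a) = 25 + a/(2*S) (h(S, a) = (1/(2*S))*a + (-10 - 1*(-35)) = a/(2*S) + (-10 + 35) = a/(2*S) + 25 = 25 + a/(2*S))
C(749, 833) + h(1047, -641) = 1230 + (25 + (½)*(-641)/1047) = 1230 + (25 + (½)*(-641)*(1/1047)) = 1230 + (25 - 641/2094) = 1230 + 51709/2094 = 2627329/2094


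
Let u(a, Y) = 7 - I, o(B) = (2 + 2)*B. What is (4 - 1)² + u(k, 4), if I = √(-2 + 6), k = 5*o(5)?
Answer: 14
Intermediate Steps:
o(B) = 4*B
k = 100 (k = 5*(4*5) = 5*20 = 100)
I = 2 (I = √4 = 2)
u(a, Y) = 5 (u(a, Y) = 7 - 1*2 = 7 - 2 = 5)
(4 - 1)² + u(k, 4) = (4 - 1)² + 5 = 3² + 5 = 9 + 5 = 14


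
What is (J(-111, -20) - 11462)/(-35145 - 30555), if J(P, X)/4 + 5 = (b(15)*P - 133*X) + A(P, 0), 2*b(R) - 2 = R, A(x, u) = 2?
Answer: 128/1825 ≈ 0.070137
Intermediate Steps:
b(R) = 1 + R/2
J(P, X) = -12 - 532*X + 34*P (J(P, X) = -20 + 4*(((1 + (½)*15)*P - 133*X) + 2) = -20 + 4*(((1 + 15/2)*P - 133*X) + 2) = -20 + 4*((17*P/2 - 133*X) + 2) = -20 + 4*((-133*X + 17*P/2) + 2) = -20 + 4*(2 - 133*X + 17*P/2) = -20 + (8 - 532*X + 34*P) = -12 - 532*X + 34*P)
(J(-111, -20) - 11462)/(-35145 - 30555) = ((-12 - 532*(-20) + 34*(-111)) - 11462)/(-35145 - 30555) = ((-12 + 10640 - 3774) - 11462)/(-65700) = (6854 - 11462)*(-1/65700) = -4608*(-1/65700) = 128/1825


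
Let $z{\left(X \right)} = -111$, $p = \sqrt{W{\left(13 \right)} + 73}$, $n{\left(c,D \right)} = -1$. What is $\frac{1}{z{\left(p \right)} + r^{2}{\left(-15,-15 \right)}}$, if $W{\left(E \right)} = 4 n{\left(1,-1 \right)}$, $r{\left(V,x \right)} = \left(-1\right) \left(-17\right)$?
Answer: $\frac{1}{178} \approx 0.005618$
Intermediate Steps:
$r{\left(V,x \right)} = 17$
$W{\left(E \right)} = -4$ ($W{\left(E \right)} = 4 \left(-1\right) = -4$)
$p = \sqrt{69}$ ($p = \sqrt{-4 + 73} = \sqrt{69} \approx 8.3066$)
$\frac{1}{z{\left(p \right)} + r^{2}{\left(-15,-15 \right)}} = \frac{1}{-111 + 17^{2}} = \frac{1}{-111 + 289} = \frac{1}{178}$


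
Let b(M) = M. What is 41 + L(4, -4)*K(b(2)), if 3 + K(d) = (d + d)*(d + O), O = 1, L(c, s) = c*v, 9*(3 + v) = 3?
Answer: -55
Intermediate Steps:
v = -8/3 (v = -3 + (⅑)*3 = -3 + ⅓ = -8/3 ≈ -2.6667)
L(c, s) = -8*c/3 (L(c, s) = c*(-8/3) = -8*c/3)
K(d) = -3 + 2*d*(1 + d) (K(d) = -3 + (d + d)*(d + 1) = -3 + (2*d)*(1 + d) = -3 + 2*d*(1 + d))
41 + L(4, -4)*K(b(2)) = 41 + (-8/3*4)*(-3 + 2*2 + 2*2²) = 41 - 32*(-3 + 4 + 2*4)/3 = 41 - 32*(-3 + 4 + 8)/3 = 41 - 32/3*9 = 41 - 96 = -55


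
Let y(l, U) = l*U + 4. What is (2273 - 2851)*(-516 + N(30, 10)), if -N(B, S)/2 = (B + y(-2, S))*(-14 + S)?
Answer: 233512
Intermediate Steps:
y(l, U) = 4 + U*l (y(l, U) = U*l + 4 = 4 + U*l)
N(B, S) = -2*(-14 + S)*(4 + B - 2*S) (N(B, S) = -2*(B + (4 + S*(-2)))*(-14 + S) = -2*(B + (4 - 2*S))*(-14 + S) = -2*(4 + B - 2*S)*(-14 + S) = -2*(-14 + S)*(4 + B - 2*S))
(2273 - 2851)*(-516 + N(30, 10)) = (2273 - 2851)*(-516 + (112 - 64*10 + 4*10² + 28*30 - 2*30*10)) = -578*(-516 + (112 - 640 + 4*100 + 840 - 600)) = -578*(-516 + (112 - 640 + 400 + 840 - 600)) = -578*(-516 + 112) = -578*(-404) = 233512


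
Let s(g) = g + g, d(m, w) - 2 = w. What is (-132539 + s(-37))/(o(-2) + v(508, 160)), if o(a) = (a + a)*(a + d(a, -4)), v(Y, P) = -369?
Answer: 132613/353 ≈ 375.67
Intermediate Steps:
d(m, w) = 2 + w
s(g) = 2*g
o(a) = 2*a*(-2 + a) (o(a) = (a + a)*(a + (2 - 4)) = (2*a)*(a - 2) = (2*a)*(-2 + a) = 2*a*(-2 + a))
(-132539 + s(-37))/(o(-2) + v(508, 160)) = (-132539 + 2*(-37))/(2*(-2)*(-2 - 2) - 369) = (-132539 - 74)/(2*(-2)*(-4) - 369) = -132613/(16 - 369) = -132613/(-353) = -132613*(-1/353) = 132613/353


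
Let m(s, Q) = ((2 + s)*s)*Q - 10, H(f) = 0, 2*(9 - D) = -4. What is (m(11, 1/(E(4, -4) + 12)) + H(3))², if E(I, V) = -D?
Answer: 17689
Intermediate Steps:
D = 11 (D = 9 - ½*(-4) = 9 + 2 = 11)
E(I, V) = -11 (E(I, V) = -1*11 = -11)
m(s, Q) = -10 + Q*s*(2 + s) (m(s, Q) = (s*(2 + s))*Q - 10 = Q*s*(2 + s) - 10 = -10 + Q*s*(2 + s))
(m(11, 1/(E(4, -4) + 12)) + H(3))² = ((-10 + 11²/(-11 + 12) + 2*11/(-11 + 12)) + 0)² = ((-10 + 121/1 + 2*11/1) + 0)² = ((-10 + 1*121 + 2*1*11) + 0)² = ((-10 + 121 + 22) + 0)² = (133 + 0)² = 133² = 17689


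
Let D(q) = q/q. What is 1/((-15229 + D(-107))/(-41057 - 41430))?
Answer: 82487/15228 ≈ 5.4168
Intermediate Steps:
D(q) = 1
1/((-15229 + D(-107))/(-41057 - 41430)) = 1/((-15229 + 1)/(-41057 - 41430)) = 1/(-15228/(-82487)) = 1/(-15228*(-1/82487)) = 1/(15228/82487) = 82487/15228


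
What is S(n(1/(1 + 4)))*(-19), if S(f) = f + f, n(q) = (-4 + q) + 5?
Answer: -228/5 ≈ -45.600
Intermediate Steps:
n(q) = 1 + q
S(f) = 2*f
S(n(1/(1 + 4)))*(-19) = (2*(1 + 1/(1 + 4)))*(-19) = (2*(1 + 1/5))*(-19) = (2*(1 + ⅕))*(-19) = (2*(6/5))*(-19) = (12/5)*(-19) = -228/5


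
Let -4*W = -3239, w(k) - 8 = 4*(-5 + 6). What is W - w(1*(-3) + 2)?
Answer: 3191/4 ≈ 797.75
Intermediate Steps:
w(k) = 12 (w(k) = 8 + 4*(-5 + 6) = 8 + 4*1 = 8 + 4 = 12)
W = 3239/4 (W = -1/4*(-3239) = 3239/4 ≈ 809.75)
W - w(1*(-3) + 2) = 3239/4 - 1*12 = 3239/4 - 12 = 3191/4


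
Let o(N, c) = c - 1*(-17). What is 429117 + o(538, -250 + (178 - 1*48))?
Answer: 429014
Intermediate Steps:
o(N, c) = 17 + c (o(N, c) = c + 17 = 17 + c)
429117 + o(538, -250 + (178 - 1*48)) = 429117 + (17 + (-250 + (178 - 1*48))) = 429117 + (17 + (-250 + (178 - 48))) = 429117 + (17 + (-250 + 130)) = 429117 + (17 - 120) = 429117 - 103 = 429014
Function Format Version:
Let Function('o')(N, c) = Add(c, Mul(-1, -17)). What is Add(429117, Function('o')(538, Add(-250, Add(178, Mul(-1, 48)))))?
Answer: 429014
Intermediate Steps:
Function('o')(N, c) = Add(17, c) (Function('o')(N, c) = Add(c, 17) = Add(17, c))
Add(429117, Function('o')(538, Add(-250, Add(178, Mul(-1, 48))))) = Add(429117, Add(17, Add(-250, Add(178, Mul(-1, 48))))) = Add(429117, Add(17, Add(-250, Add(178, -48)))) = Add(429117, Add(17, Add(-250, 130))) = Add(429117, Add(17, -120)) = Add(429117, -103) = 429014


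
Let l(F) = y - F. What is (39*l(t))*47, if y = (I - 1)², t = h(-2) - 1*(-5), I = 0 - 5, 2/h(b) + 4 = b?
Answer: 57434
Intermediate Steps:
h(b) = 2/(-4 + b)
I = -5
t = 14/3 (t = 2/(-4 - 2) - 1*(-5) = 2/(-6) + 5 = 2*(-⅙) + 5 = -⅓ + 5 = 14/3 ≈ 4.6667)
y = 36 (y = (-5 - 1)² = (-6)² = 36)
l(F) = 36 - F
(39*l(t))*47 = (39*(36 - 1*14/3))*47 = (39*(36 - 14/3))*47 = (39*(94/3))*47 = 1222*47 = 57434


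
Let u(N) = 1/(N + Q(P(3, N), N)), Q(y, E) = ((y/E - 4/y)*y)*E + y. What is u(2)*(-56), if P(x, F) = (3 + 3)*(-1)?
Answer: -7/3 ≈ -2.3333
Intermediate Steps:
P(x, F) = -6 (P(x, F) = 6*(-1) = -6)
Q(y, E) = y + E*y*(-4/y + y/E) (Q(y, E) = ((-4/y + y/E)*y)*E + y = (y*(-4/y + y/E))*E + y = E*y*(-4/y + y/E) + y = y + E*y*(-4/y + y/E))
u(N) = 1/(30 - 3*N) (u(N) = 1/(N + (-6 + (-6)² - 4*N)) = 1/(N + (-6 + 36 - 4*N)) = 1/(N + (30 - 4*N)) = 1/(30 - 3*N))
u(2)*(-56) = -1/(-30 + 3*2)*(-56) = -1/(-30 + 6)*(-56) = -1/(-24)*(-56) = -1*(-1/24)*(-56) = (1/24)*(-56) = -7/3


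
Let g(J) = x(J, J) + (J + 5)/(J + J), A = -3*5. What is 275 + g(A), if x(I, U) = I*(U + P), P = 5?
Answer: 1276/3 ≈ 425.33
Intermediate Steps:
A = -15
x(I, U) = I*(5 + U) (x(I, U) = I*(U + 5) = I*(5 + U))
g(J) = J*(5 + J) + (5 + J)/(2*J) (g(J) = J*(5 + J) + (J + 5)/(J + J) = J*(5 + J) + (5 + J)/((2*J)) = J*(5 + J) + (5 + J)*(1/(2*J)) = J*(5 + J) + (5 + J)/(2*J))
275 + g(A) = 275 + (½)*(5 - 15*(1 + 2*(-15)*(5 - 15)))/(-15) = 275 + (½)*(-1/15)*(5 - 15*(1 + 2*(-15)*(-10))) = 275 + (½)*(-1/15)*(5 - 15*(1 + 300)) = 275 + (½)*(-1/15)*(5 - 15*301) = 275 + (½)*(-1/15)*(5 - 4515) = 275 + (½)*(-1/15)*(-4510) = 275 + 451/3 = 1276/3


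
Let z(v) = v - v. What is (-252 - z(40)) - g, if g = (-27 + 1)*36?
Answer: 684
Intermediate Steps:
z(v) = 0
g = -936 (g = -26*36 = -936)
(-252 - z(40)) - g = (-252 - 1*0) - 1*(-936) = (-252 + 0) + 936 = -252 + 936 = 684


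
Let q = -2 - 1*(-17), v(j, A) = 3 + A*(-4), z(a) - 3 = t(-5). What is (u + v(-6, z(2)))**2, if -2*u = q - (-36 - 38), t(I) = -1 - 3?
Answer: 5625/4 ≈ 1406.3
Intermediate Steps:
t(I) = -4
z(a) = -1 (z(a) = 3 - 4 = -1)
v(j, A) = 3 - 4*A
q = 15 (q = -2 + 17 = 15)
u = -89/2 (u = -(15 - (-36 - 38))/2 = -(15 - 1*(-74))/2 = -(15 + 74)/2 = -1/2*89 = -89/2 ≈ -44.500)
(u + v(-6, z(2)))**2 = (-89/2 + (3 - 4*(-1)))**2 = (-89/2 + (3 + 4))**2 = (-89/2 + 7)**2 = (-75/2)**2 = 5625/4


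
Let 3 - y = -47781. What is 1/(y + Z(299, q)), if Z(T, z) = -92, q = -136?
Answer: 1/47692 ≈ 2.0968e-5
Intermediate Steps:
y = 47784 (y = 3 - 1*(-47781) = 3 + 47781 = 47784)
1/(y + Z(299, q)) = 1/(47784 - 92) = 1/47692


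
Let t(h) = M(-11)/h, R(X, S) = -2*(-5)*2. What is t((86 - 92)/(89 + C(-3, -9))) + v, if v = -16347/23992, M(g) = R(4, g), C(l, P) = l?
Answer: -20682161/71976 ≈ -287.35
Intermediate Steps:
R(X, S) = 20 (R(X, S) = 10*2 = 20)
M(g) = 20
v = -16347/23992 (v = -16347*1/23992 = -16347/23992 ≈ -0.68135)
t(h) = 20/h
t((86 - 92)/(89 + C(-3, -9))) + v = 20/(((86 - 92)/(89 - 3))) - 16347/23992 = 20/((-6/86)) - 16347/23992 = 20/((-6*1/86)) - 16347/23992 = 20/(-3/43) - 16347/23992 = 20*(-43/3) - 16347/23992 = -860/3 - 16347/23992 = -20682161/71976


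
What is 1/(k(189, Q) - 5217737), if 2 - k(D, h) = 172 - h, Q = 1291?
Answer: -1/5216616 ≈ -1.9170e-7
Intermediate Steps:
k(D, h) = -170 + h (k(D, h) = 2 - (172 - h) = 2 + (-172 + h) = -170 + h)
1/(k(189, Q) - 5217737) = 1/((-170 + 1291) - 5217737) = 1/(1121 - 5217737) = 1/(-5216616) = -1/5216616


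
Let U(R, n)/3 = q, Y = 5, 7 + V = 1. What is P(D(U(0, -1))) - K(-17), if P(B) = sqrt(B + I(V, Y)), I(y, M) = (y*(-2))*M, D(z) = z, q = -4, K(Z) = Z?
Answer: 17 + 4*sqrt(3) ≈ 23.928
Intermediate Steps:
V = -6 (V = -7 + 1 = -6)
U(R, n) = -12 (U(R, n) = 3*(-4) = -12)
I(y, M) = -2*M*y (I(y, M) = (-2*y)*M = -2*M*y)
P(B) = sqrt(60 + B) (P(B) = sqrt(B - 2*5*(-6)) = sqrt(B + 60) = sqrt(60 + B))
P(D(U(0, -1))) - K(-17) = sqrt(60 - 12) - 1*(-17) = sqrt(48) + 17 = 4*sqrt(3) + 17 = 17 + 4*sqrt(3)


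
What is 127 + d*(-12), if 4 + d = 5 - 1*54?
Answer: 763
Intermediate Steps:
d = -53 (d = -4 + (5 - 1*54) = -4 + (5 - 54) = -4 - 49 = -53)
127 + d*(-12) = 127 - 53*(-12) = 127 + 636 = 763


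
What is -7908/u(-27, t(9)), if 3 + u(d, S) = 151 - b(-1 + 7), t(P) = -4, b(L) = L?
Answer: -3954/71 ≈ -55.690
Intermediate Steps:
u(d, S) = 142 (u(d, S) = -3 + (151 - (-1 + 7)) = -3 + (151 - 1*6) = -3 + (151 - 6) = -3 + 145 = 142)
-7908/u(-27, t(9)) = -7908/142 = -7908*1/142 = -3954/71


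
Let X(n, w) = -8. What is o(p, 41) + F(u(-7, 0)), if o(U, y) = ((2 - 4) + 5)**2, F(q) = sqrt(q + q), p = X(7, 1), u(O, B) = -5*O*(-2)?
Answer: 9 + 2*I*sqrt(35) ≈ 9.0 + 11.832*I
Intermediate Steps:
u(O, B) = 10*O
p = -8
F(q) = sqrt(2)*sqrt(q) (F(q) = sqrt(2*q) = sqrt(2)*sqrt(q))
o(U, y) = 9 (o(U, y) = (-2 + 5)**2 = 3**2 = 9)
o(p, 41) + F(u(-7, 0)) = 9 + sqrt(2)*sqrt(10*(-7)) = 9 + sqrt(2)*sqrt(-70) = 9 + sqrt(2)*(I*sqrt(70)) = 9 + 2*I*sqrt(35)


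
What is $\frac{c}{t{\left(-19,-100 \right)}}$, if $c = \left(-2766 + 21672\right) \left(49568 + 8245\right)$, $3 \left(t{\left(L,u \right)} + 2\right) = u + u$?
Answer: $- \frac{1639518867}{103} \approx -1.5918 \cdot 10^{7}$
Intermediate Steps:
$t{\left(L,u \right)} = -2 + \frac{2 u}{3}$ ($t{\left(L,u \right)} = -2 + \frac{u + u}{3} = -2 + \frac{2 u}{3}$)
$c = 1093012578$ ($c = 18906 \cdot 57813 = 1093012578$)
$\frac{c}{t{\left(-19,-100 \right)}} = \frac{1093012578}{-2 + \frac{2}{3} \left(-100\right)} = \frac{1093012578}{-2 - \frac{200}{3}} = \frac{1093012578}{- \frac{206}{3}} = 1093012578 \left(- \frac{3}{206}\right) = - \frac{1639518867}{103}$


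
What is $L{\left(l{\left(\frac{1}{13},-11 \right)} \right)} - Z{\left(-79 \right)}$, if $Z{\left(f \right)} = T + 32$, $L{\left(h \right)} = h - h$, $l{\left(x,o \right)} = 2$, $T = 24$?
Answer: $-56$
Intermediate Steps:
$L{\left(h \right)} = 0$
$Z{\left(f \right)} = 56$ ($Z{\left(f \right)} = 24 + 32 = 56$)
$L{\left(l{\left(\frac{1}{13},-11 \right)} \right)} - Z{\left(-79 \right)} = 0 - 56 = -56$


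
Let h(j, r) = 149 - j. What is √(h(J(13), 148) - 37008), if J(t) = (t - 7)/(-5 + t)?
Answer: I*√147439/2 ≈ 191.99*I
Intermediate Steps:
J(t) = (-7 + t)/(-5 + t)
√(h(J(13), 148) - 37008) = √((149 - (-7 + 13)/(-5 + 13)) - 37008) = √((149 - 6/8) - 37008) = √((149 - 1*¾) - 37008) = √((149 - ¾) - 37008) = √(593/4 - 37008) = √(-147439/4) = I*√147439/2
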